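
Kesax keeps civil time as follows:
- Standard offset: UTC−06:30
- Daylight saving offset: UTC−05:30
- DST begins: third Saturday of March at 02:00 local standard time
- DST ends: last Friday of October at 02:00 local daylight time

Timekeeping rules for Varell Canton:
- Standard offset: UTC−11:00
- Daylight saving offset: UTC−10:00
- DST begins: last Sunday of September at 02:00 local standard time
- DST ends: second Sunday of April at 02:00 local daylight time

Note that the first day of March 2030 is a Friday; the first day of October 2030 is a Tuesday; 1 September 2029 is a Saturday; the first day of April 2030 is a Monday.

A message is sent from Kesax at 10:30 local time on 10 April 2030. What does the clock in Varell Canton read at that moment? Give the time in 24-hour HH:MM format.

06:00

1 March 2030 is a Friday, so the first Saturday is March 2 and the third is March 16.
1 October 2030 is a Tuesday, so Fridays fall on 4, 11, 18, 25; the last is October 25.
10 April 2030 falls between 16 March and 25 October, so daylight saving is in effect and Kesax is at UTC−05:30.
10:30 Kesax + 5h30m = 16:00 UTC.
1 September 2029 is a Saturday, so Sundays fall on 2, 9, 16, 23, 30; the last is September 30.
1 April 2030 is a Monday, so the first Sunday is April 7 and the second is April 14.
At the standard offset (UTC−11:00), 16:00 UTC − 11h = 05:00 Varell Canton standard time.
The standard-time date in Varell Canton, 10 April 2030, lies within the daylight-saving period (30 September 2029 – 14 April 2030), so Varell Canton is on daylight time, UTC−10:00.
16:00 UTC − 10h = 06:00 Varell Canton.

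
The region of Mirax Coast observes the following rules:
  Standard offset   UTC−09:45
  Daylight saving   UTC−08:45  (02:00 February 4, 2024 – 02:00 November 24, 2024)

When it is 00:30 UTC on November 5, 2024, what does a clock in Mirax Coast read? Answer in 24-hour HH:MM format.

At the standard offset (UTC−09:45), 00:30 UTC − 9h45m = 14:45 Mirax Coast standard time (rolling into the previous day, 4 November 2024).
The standard-time date in Mirax Coast, November 4, 2024, falls between 4 February and 24 November, so daylight saving is in effect and Mirax Coast is at UTC−08:45.
00:30 UTC − 8h45m = 15:45 local (rolling into the previous day, 4 November 2024).

15:45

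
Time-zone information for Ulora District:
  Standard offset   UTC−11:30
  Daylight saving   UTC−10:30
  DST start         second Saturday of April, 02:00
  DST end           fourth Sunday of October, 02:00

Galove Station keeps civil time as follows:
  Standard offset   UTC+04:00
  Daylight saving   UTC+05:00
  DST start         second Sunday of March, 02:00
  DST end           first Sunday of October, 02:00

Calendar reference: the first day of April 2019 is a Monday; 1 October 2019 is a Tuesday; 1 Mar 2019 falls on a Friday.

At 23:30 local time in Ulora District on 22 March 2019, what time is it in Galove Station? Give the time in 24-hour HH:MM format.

16:00

1 April 2019 is a Monday, so the first Saturday is April 6 and the second is April 13.
1 October 2019 is a Tuesday, so the first Sunday is October 6 and the fourth is October 27.
22 March 2019 does not fall between 13 April and 27 October, so daylight saving is not in effect and Ulora District is at UTC−11:30.
23:30 Ulora District + 11h30m = 11:00 UTC (rolling into the next day, 23 March 2019).
1 March 2019 is a Friday, so the first Sunday is March 3 and the second is March 10.
1 October 2019 is a Tuesday, so the first Sunday is October 6.
At the standard offset (UTC+04:00), 11:00 UTC + 4h = 15:00 Galove Station standard time.
The standard-time date in Galove Station, 23 March 2019, lies within the daylight-saving period (10 March – 6 October), so Galove Station is on daylight time, UTC+05:00.
11:00 UTC + 5h = 16:00 Galove Station.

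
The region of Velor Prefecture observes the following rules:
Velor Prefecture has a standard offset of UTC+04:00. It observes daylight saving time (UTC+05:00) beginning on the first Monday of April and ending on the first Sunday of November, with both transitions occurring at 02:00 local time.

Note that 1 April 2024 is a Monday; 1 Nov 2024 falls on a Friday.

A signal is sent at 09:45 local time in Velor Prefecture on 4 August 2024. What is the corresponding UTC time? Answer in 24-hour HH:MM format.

1 April 2024 is a Monday, so the first Monday is April 1.
1 November 2024 is a Friday, so the first Sunday is November 3.
4 August 2024 falls between 1 April and 3 November, so daylight saving is in effect and Velor Prefecture is at UTC+05:00.
09:45 local − 5h = 04:45 UTC.

04:45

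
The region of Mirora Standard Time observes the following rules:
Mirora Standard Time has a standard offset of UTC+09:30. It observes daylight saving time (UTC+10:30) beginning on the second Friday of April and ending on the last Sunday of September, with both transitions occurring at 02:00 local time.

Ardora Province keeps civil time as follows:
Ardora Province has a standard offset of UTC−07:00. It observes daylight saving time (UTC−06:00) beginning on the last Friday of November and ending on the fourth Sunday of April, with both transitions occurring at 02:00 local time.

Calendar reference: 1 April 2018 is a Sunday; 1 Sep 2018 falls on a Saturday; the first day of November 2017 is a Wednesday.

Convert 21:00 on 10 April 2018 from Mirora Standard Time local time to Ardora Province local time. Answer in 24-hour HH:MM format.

1 April 2018 is a Sunday, so the first Friday is April 6 and the second is April 13.
1 September 2018 is a Saturday, so Sundays fall on 2, 9, 16, 23, 30; the last is September 30.
Daylight saving runs 13 April – 30 September; 10 April 2018 is outside that window, so Mirora Standard Time is on standard time at UTC+09:30.
21:00 Mirora Standard Time − 9h30m = 11:30 UTC.
1 November 2017 is a Wednesday, so Fridays fall on 3, 10, 17, 24; the last is November 24.
1 April 2018 is a Sunday, so the first Sunday is April 1 and the fourth is April 22.
At the standard offset (UTC−07:00), 11:30 UTC − 7h = 04:30 Ardora Province standard time.
Daylight saving runs 24 November 2017 – 22 April 2018; the standard-time date in Ardora Province, 10 April 2018, is inside that window, so Ardora Province is at UTC−06:00.
11:30 UTC − 6h = 05:30 Ardora Province.

05:30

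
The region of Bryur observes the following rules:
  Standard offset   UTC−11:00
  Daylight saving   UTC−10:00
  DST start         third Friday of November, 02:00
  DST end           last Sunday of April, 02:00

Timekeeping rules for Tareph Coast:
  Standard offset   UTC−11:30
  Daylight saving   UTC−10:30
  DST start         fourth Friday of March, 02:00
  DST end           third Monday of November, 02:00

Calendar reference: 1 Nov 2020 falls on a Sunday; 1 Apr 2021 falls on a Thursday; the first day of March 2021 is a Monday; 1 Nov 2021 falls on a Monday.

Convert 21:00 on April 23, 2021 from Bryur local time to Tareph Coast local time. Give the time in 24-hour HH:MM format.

1 November 2020 is a Sunday, so the first Friday is November 6 and the third is November 20.
1 April 2021 is a Thursday, so Sundays fall on 4, 11, 18, 25; the last is April 25.
Daylight saving runs 20 November 2020 – 25 April 2021; April 23, 2021 is inside that window, so Bryur is at UTC−10:00.
21:00 Bryur + 10h = 07:00 UTC (rolling into the next day, 24 April 2021).
1 March 2021 is a Monday, so the first Friday is March 5 and the fourth is March 26.
1 November 2021 is a Monday, so the first Monday is November 1 and the third is November 15.
At the standard offset (UTC−11:30), 07:00 UTC − 11h30m = 19:30 Tareph Coast standard time (rolling into the previous day, 23 April 2021).
The standard-time date in Tareph Coast, April 23, 2021, falls between 26 March and 15 November, so daylight saving is in effect and Tareph Coast is at UTC−10:30.
07:00 UTC − 10h30m = 20:30 Tareph Coast (rolling into the previous day, 23 April 2021).

20:30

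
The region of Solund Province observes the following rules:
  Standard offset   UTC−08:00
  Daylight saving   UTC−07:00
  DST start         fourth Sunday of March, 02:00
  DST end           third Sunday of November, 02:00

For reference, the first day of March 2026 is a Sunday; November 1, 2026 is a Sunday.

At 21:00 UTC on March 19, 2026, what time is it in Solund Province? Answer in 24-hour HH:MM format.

13:00

1 March 2026 is a Sunday, so the first Sunday is March 1 and the fourth is March 22.
1 November 2026 is a Sunday, so the first Sunday is November 1 and the third is November 15.
At the standard offset (UTC−08:00), 21:00 UTC − 8h = 13:00 Solund Province standard time.
Daylight saving runs 22 March – 15 November; the standard-time date in Solund Province, March 19, 2026, is outside that window, so Solund Province is on standard time at UTC−08:00.
21:00 UTC − 8h = 13:00 local.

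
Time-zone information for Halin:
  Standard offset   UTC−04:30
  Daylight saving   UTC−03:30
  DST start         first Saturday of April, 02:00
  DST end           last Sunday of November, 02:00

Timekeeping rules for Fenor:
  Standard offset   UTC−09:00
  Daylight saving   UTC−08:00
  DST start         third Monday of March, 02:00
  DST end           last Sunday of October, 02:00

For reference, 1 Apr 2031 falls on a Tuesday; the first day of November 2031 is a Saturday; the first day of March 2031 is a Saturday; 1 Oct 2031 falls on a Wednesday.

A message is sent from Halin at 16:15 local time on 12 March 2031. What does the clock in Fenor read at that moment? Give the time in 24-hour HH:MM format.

1 April 2031 is a Tuesday, so the first Saturday is April 5.
1 November 2031 is a Saturday, so Sundays fall on 2, 9, 16, 23, 30; the last is November 30.
Daylight saving runs 5 April – 30 November; 12 March 2031 is outside that window, so Halin is on standard time at UTC−04:30.
16:15 Halin + 4h30m = 20:45 UTC.
1 March 2031 is a Saturday, so the first Monday is March 3 and the third is March 17.
1 October 2031 is a Wednesday, so Sundays fall on 5, 12, 19, 26; the last is October 26.
At the standard offset (UTC−09:00), 20:45 UTC − 9h = 11:45 Fenor standard time.
The standard-time date in Fenor, 12 March 2031, is outside the daylight-saving period (17 March – 26 October), so Fenor is on standard time, UTC−09:00.
20:45 UTC − 9h = 11:45 Fenor.

11:45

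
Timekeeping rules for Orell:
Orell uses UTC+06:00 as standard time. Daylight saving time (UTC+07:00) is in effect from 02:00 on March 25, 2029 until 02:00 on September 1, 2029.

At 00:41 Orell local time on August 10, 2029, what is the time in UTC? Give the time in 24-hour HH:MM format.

17:41

August 10, 2029 lies within the daylight-saving period (25 March – 1 September), so Orell is on daylight time, UTC+07:00.
00:41 local − 7h = 17:41 UTC (rolling into the previous day, 9 August 2029).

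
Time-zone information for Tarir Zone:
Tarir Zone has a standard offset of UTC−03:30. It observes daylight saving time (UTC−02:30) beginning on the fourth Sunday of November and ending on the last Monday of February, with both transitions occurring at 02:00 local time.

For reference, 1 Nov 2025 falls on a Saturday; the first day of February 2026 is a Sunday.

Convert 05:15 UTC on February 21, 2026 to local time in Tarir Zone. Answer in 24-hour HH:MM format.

02:45

1 November 2025 is a Saturday, so the first Sunday is November 2 and the fourth is November 23.
1 February 2026 is a Sunday, so Mondays fall on 2, 9, 16, 23; the last is February 23.
At the standard offset (UTC−03:30), 05:15 UTC − 3h30m = 01:45 Tarir Zone standard time.
The standard-time date in Tarir Zone, February 21, 2026, falls between 23 November 2025 and 23 February 2026, so daylight saving is in effect and Tarir Zone is at UTC−02:30.
05:15 UTC − 2h30m = 02:45 local.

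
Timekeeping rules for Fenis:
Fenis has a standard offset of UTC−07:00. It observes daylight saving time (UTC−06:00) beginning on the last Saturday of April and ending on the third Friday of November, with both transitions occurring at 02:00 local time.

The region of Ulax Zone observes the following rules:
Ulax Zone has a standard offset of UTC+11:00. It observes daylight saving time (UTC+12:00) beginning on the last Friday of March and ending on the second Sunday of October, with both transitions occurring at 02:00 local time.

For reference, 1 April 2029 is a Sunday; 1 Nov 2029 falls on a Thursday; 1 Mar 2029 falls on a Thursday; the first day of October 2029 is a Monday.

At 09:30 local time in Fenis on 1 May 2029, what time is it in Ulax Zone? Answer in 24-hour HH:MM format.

1 April 2029 is a Sunday, so Saturdays fall on 7, 14, 21, 28; the last is April 28.
1 November 2029 is a Thursday, so the first Friday is November 2 and the third is November 16.
1 May 2029 lies within the daylight-saving period (28 April – 16 November), so Fenis is on daylight time, UTC−06:00.
09:30 Fenis + 6h = 15:30 UTC.
1 March 2029 is a Thursday, so Fridays fall on 2, 9, 16, 23, 30; the last is March 30.
1 October 2029 is a Monday, so the first Sunday is October 7 and the second is October 14.
At the standard offset (UTC+11:00), 15:30 UTC + 11h = 02:30 Ulax Zone standard time (rolling into the next day, 2 May 2029).
The standard-time date in Ulax Zone, 2 May 2029, falls between 30 March and 14 October, so daylight saving is in effect and Ulax Zone is at UTC+12:00.
15:30 UTC + 12h = 03:30 Ulax Zone (rolling into the next day, 2 May 2029).

03:30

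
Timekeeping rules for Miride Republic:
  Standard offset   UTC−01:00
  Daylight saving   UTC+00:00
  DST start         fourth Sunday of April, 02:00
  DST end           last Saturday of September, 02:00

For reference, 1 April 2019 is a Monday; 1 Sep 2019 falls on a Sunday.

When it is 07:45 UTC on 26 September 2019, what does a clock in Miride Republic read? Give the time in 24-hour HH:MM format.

1 April 2019 is a Monday, so the first Sunday is April 7 and the fourth is April 28.
1 September 2019 is a Sunday, so Saturdays fall on 7, 14, 21, 28; the last is September 28.
At the standard offset (UTC−01:00), 07:45 UTC − 1h = 06:45 Miride Republic standard time.
Daylight saving runs 28 April – 28 September; the standard-time date in Miride Republic, 26 September 2019, is inside that window, so Miride Republic is at UTC+00:00.
07:45 UTC + 0h = 07:45 local.

07:45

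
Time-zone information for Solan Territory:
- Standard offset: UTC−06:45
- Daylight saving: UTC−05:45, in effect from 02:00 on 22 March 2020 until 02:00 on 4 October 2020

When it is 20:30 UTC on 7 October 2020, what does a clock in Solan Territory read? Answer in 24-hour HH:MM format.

13:45

At the standard offset (UTC−06:45), 20:30 UTC − 6h45m = 13:45 Solan Territory standard time.
The standard-time date in Solan Territory, 7 October 2020, does not fall between 22 March and 4 October, so daylight saving is not in effect and Solan Territory is at UTC−06:45.
20:30 UTC − 6h45m = 13:45 local.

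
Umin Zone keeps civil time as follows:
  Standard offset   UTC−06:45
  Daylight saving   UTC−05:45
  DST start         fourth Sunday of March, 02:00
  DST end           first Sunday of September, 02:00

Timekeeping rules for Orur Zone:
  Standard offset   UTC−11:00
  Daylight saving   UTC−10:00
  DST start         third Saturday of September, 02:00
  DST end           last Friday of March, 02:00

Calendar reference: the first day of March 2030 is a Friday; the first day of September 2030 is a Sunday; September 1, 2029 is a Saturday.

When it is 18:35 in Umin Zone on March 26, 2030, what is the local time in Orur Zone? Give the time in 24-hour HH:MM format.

14:20

1 March 2030 is a Friday, so the first Sunday is March 3 and the fourth is March 24.
1 September 2030 is a Sunday, so the first Sunday is September 1.
Daylight saving runs 24 March – 1 September; March 26, 2030 is inside that window, so Umin Zone is at UTC−05:45.
18:35 Umin Zone + 5h45m = 00:20 UTC (rolling into the next day, 27 March 2030).
1 September 2029 is a Saturday, so the first Saturday is September 1 and the third is September 15.
1 March 2030 is a Friday, so Fridays fall on 1, 8, 15, 22, 29; the last is March 29.
At the standard offset (UTC−11:00), 00:20 UTC − 11h = 13:20 Orur Zone standard time (rolling into the previous day, 26 March 2030).
The standard-time date in Orur Zone, March 26, 2030, lies within the daylight-saving period (15 September 2029 – 29 March 2030), so Orur Zone is on daylight time, UTC−10:00.
00:20 UTC − 10h = 14:20 Orur Zone (rolling into the previous day, 26 March 2030).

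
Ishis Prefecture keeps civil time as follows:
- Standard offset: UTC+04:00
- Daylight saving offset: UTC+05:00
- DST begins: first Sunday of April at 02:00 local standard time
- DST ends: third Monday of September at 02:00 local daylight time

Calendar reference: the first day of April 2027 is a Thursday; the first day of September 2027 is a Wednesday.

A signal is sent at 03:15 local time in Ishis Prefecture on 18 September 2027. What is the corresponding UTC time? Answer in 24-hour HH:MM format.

1 April 2027 is a Thursday, so the first Sunday is April 4.
1 September 2027 is a Wednesday, so the first Monday is September 6 and the third is September 20.
18 September 2027 lies within the daylight-saving period (4 April – 20 September), so Ishis Prefecture is on daylight time, UTC+05:00.
03:15 local − 5h = 22:15 UTC (rolling into the previous day, 17 September 2027).

22:15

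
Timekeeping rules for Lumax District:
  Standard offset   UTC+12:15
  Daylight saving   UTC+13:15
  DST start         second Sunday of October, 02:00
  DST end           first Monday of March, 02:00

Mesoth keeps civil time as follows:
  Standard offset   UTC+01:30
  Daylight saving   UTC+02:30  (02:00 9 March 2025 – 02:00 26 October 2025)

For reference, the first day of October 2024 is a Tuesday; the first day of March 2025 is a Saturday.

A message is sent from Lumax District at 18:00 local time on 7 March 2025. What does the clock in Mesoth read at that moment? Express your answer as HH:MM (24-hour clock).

07:15

1 October 2024 is a Tuesday, so the first Sunday is October 6 and the second is October 13.
1 March 2025 is a Saturday, so the first Monday is March 3.
7 March 2025 does not fall between 13 October 2024 and 3 March 2025, so daylight saving is not in effect and Lumax District is at UTC+12:15.
18:00 Lumax District − 12h15m = 05:45 UTC.
At the standard offset (UTC+01:30), 05:45 UTC + 1h30m = 07:15 Mesoth standard time.
The standard-time date in Mesoth, 7 March 2025, is outside the daylight-saving period (9 March – 26 October), so Mesoth is on standard time, UTC+01:30.
05:45 UTC + 1h30m = 07:15 Mesoth.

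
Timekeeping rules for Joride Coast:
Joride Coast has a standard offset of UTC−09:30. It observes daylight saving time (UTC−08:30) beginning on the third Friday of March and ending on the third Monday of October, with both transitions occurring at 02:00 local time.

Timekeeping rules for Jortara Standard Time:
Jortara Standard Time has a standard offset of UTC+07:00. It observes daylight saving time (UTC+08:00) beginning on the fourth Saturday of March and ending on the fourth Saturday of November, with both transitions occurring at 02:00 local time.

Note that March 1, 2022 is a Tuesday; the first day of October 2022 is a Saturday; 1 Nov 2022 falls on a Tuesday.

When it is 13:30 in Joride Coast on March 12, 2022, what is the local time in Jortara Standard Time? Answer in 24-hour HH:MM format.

1 March 2022 is a Tuesday, so the first Friday is March 4 and the third is March 18.
1 October 2022 is a Saturday, so the first Monday is October 3 and the third is October 17.
March 12, 2022 is outside the daylight-saving period (18 March – 17 October), so Joride Coast is on standard time, UTC−09:30.
13:30 Joride Coast + 9h30m = 23:00 UTC.
1 March 2022 is a Tuesday, so the first Saturday is March 5 and the fourth is March 26.
1 November 2022 is a Tuesday, so the first Saturday is November 5 and the fourth is November 26.
At the standard offset (UTC+07:00), 23:00 UTC + 7h = 06:00 Jortara Standard Time standard time (rolling into the next day, 13 March 2022).
The standard-time date in Jortara Standard Time, March 13, 2022, does not fall between 26 March and 26 November, so daylight saving is not in effect and Jortara Standard Time is at UTC+07:00.
23:00 UTC + 7h = 06:00 Jortara Standard Time (rolling into the next day, 13 March 2022).

06:00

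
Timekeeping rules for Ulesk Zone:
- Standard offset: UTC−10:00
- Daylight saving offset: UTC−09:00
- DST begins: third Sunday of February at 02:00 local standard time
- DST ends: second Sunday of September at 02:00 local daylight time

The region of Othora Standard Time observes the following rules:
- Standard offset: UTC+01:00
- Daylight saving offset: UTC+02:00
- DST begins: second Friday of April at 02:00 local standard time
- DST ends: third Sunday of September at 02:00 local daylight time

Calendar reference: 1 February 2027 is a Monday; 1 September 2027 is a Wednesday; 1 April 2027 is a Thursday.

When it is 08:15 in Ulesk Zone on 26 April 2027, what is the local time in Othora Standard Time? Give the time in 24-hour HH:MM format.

1 February 2027 is a Monday, so the first Sunday is February 7 and the third is February 21.
1 September 2027 is a Wednesday, so the first Sunday is September 5 and the second is September 12.
26 April 2027 lies within the daylight-saving period (21 February – 12 September), so Ulesk Zone is on daylight time, UTC−09:00.
08:15 Ulesk Zone + 9h = 17:15 UTC.
1 April 2027 is a Thursday, so the first Friday is April 2 and the second is April 9.
1 September 2027 is a Wednesday, so the first Sunday is September 5 and the third is September 19.
At the standard offset (UTC+01:00), 17:15 UTC + 1h = 18:15 Othora Standard Time standard time.
The standard-time date in Othora Standard Time, 26 April 2027, lies within the daylight-saving period (9 April – 19 September), so Othora Standard Time is on daylight time, UTC+02:00.
17:15 UTC + 2h = 19:15 Othora Standard Time.

19:15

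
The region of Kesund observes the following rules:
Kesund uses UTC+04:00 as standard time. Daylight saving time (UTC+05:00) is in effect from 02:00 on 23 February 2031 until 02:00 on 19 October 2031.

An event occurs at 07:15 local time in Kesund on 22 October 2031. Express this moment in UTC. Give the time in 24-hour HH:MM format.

03:15

22 October 2031 is outside the daylight-saving period (23 February – 19 October), so Kesund is on standard time, UTC+04:00.
07:15 local − 4h = 03:15 UTC.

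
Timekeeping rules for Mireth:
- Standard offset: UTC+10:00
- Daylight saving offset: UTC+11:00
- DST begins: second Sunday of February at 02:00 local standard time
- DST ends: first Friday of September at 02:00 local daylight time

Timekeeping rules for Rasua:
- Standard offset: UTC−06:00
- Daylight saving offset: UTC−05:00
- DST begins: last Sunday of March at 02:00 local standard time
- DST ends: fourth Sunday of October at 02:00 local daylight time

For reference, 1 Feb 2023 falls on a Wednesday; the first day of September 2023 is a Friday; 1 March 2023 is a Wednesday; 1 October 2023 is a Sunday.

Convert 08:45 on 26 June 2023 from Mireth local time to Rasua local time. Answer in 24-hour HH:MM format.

1 February 2023 is a Wednesday, so the first Sunday is February 5 and the second is February 12.
1 September 2023 is a Friday, so the first Friday is September 1.
26 June 2023 falls between 12 February and 1 September, so daylight saving is in effect and Mireth is at UTC+11:00.
08:45 Mireth − 11h = 21:45 UTC (rolling into the previous day, 25 June 2023).
1 March 2023 is a Wednesday, so Sundays fall on 5, 12, 19, 26; the last is March 26.
1 October 2023 is a Sunday, so the first Sunday is October 1 and the fourth is October 22.
At the standard offset (UTC−06:00), 21:45 UTC − 6h = 15:45 Rasua standard time.
The standard-time date in Rasua, 25 June 2023, falls between 26 March and 22 October, so daylight saving is in effect and Rasua is at UTC−05:00.
21:45 UTC − 5h = 16:45 Rasua.

16:45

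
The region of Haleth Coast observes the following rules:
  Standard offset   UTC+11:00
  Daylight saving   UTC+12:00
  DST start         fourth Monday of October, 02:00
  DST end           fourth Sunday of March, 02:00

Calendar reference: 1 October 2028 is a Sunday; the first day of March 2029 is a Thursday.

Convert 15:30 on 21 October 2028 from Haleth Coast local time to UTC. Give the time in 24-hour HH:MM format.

1 October 2028 is a Sunday, so the first Monday is October 2 and the fourth is October 23.
1 March 2029 is a Thursday, so the first Sunday is March 4 and the fourth is March 25.
21 October 2028 does not fall between 23 October 2028 and 25 March 2029, so daylight saving is not in effect and Haleth Coast is at UTC+11:00.
15:30 local − 11h = 04:30 UTC.

04:30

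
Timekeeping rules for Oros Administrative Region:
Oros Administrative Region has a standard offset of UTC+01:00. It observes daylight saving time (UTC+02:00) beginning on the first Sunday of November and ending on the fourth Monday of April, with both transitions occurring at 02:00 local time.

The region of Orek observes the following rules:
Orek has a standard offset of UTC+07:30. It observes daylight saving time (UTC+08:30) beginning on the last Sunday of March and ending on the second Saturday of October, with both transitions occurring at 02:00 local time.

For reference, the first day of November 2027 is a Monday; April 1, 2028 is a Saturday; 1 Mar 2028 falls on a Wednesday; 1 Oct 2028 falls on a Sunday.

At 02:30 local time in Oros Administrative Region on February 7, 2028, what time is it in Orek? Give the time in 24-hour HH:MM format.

1 November 2027 is a Monday, so the first Sunday is November 7.
1 April 2028 is a Saturday, so the first Monday is April 3 and the fourth is April 24.
Daylight saving runs 7 November 2027 – 24 April 2028; February 7, 2028 is inside that window, so Oros Administrative Region is at UTC+02:00.
02:30 Oros Administrative Region − 2h = 00:30 UTC.
1 March 2028 is a Wednesday, so Sundays fall on 5, 12, 19, 26; the last is March 26.
1 October 2028 is a Sunday, so the first Saturday is October 7 and the second is October 14.
At the standard offset (UTC+07:30), 00:30 UTC + 7h30m = 08:00 Orek standard time.
The standard-time date in Orek, February 7, 2028, is outside the daylight-saving period (26 March – 14 October), so Orek is on standard time, UTC+07:30.
00:30 UTC + 7h30m = 08:00 Orek.

08:00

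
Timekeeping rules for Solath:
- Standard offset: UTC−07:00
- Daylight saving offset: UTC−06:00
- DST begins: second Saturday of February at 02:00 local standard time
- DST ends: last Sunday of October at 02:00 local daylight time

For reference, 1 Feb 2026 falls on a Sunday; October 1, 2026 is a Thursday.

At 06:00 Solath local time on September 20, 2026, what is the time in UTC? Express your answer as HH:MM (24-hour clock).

12:00

1 February 2026 is a Sunday, so the first Saturday is February 7 and the second is February 14.
1 October 2026 is a Thursday, so Sundays fall on 4, 11, 18, 25; the last is October 25.
September 20, 2026 falls between 14 February and 25 October, so daylight saving is in effect and Solath is at UTC−06:00.
06:00 local + 6h = 12:00 UTC.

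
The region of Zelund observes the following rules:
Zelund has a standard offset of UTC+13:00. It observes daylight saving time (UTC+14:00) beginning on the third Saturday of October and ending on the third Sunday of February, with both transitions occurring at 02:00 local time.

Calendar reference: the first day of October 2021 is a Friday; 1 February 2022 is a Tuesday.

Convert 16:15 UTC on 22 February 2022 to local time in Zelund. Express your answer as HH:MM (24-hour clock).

05:15

1 October 2021 is a Friday, so the first Saturday is October 2 and the third is October 16.
1 February 2022 is a Tuesday, so the first Sunday is February 6 and the third is February 20.
At the standard offset (UTC+13:00), 16:15 UTC + 13h = 05:15 Zelund standard time (rolling into the next day, 23 February 2022).
The standard-time date in Zelund, 23 February 2022, is outside the daylight-saving period (16 October 2021 – 20 February 2022), so Zelund is on standard time, UTC+13:00.
16:15 UTC + 13h = 05:15 local (rolling into the next day, 23 February 2022).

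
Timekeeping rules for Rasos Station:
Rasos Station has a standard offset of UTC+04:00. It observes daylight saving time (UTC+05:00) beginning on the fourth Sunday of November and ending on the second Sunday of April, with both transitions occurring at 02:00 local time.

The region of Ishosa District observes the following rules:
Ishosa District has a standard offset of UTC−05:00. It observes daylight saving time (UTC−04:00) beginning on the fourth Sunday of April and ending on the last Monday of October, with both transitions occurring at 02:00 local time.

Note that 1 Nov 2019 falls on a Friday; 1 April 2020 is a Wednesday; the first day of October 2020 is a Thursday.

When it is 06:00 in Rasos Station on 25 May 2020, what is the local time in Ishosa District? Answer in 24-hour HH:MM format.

22:00

1 November 2019 is a Friday, so the first Sunday is November 3 and the fourth is November 24.
1 April 2020 is a Wednesday, so the first Sunday is April 5 and the second is April 12.
25 May 2020 does not fall between 24 November 2019 and 12 April 2020, so daylight saving is not in effect and Rasos Station is at UTC+04:00.
06:00 Rasos Station − 4h = 02:00 UTC.
1 April 2020 is a Wednesday, so the first Sunday is April 5 and the fourth is April 26.
1 October 2020 is a Thursday, so Mondays fall on 5, 12, 19, 26; the last is October 26.
At the standard offset (UTC−05:00), 02:00 UTC − 5h = 21:00 Ishosa District standard time (rolling into the previous day, 24 May 2020).
Daylight saving runs 26 April – 26 October; the standard-time date in Ishosa District, 24 May 2020, is inside that window, so Ishosa District is at UTC−04:00.
02:00 UTC − 4h = 22:00 Ishosa District (rolling into the previous day, 24 May 2020).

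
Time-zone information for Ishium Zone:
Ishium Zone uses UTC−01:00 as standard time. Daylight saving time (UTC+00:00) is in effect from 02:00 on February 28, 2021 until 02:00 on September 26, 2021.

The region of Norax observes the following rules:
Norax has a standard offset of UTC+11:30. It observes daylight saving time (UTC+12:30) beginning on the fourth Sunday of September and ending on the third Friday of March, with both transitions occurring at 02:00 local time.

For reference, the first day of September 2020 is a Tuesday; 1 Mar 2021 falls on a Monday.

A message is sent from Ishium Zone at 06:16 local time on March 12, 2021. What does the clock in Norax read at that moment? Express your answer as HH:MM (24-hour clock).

March 12, 2021 falls between 28 February and 26 September, so daylight saving is in effect and Ishium Zone is at UTC+00:00.
06:16 Ishium Zone − 0h = 06:16 UTC.
1 September 2020 is a Tuesday, so the first Sunday is September 6 and the fourth is September 27.
1 March 2021 is a Monday, so the first Friday is March 5 and the third is March 19.
At the standard offset (UTC+11:30), 06:16 UTC + 11h30m = 17:46 Norax standard time.
The standard-time date in Norax, March 12, 2021, falls between 27 September 2020 and 19 March 2021, so daylight saving is in effect and Norax is at UTC+12:30.
06:16 UTC + 12h30m = 18:46 Norax.

18:46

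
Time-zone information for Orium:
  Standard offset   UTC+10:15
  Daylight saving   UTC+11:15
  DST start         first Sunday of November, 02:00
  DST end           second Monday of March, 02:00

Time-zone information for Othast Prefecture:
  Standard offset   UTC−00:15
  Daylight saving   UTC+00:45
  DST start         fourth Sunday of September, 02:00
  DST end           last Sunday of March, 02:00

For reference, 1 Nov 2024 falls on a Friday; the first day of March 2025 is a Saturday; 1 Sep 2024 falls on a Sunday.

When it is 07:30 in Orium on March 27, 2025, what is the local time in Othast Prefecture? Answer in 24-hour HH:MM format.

22:00

1 November 2024 is a Friday, so the first Sunday is November 3.
1 March 2025 is a Saturday, so the first Monday is March 3 and the second is March 10.
Daylight saving runs 3 November 2024 – 10 March 2025; March 27, 2025 is outside that window, so Orium is on standard time at UTC+10:15.
07:30 Orium − 10h15m = 21:15 UTC (rolling into the previous day, 26 March 2025).
1 September 2024 is a Sunday, so the first Sunday is September 1 and the fourth is September 22.
1 March 2025 is a Saturday, so Sundays fall on 2, 9, 16, 23, 30; the last is March 30.
At the standard offset (UTC−00:15), 21:15 UTC − 0h15m = 21:00 Othast Prefecture standard time.
The standard-time date in Othast Prefecture, March 26, 2025, falls between 22 September 2024 and 30 March 2025, so daylight saving is in effect and Othast Prefecture is at UTC+00:45.
21:15 UTC + 0h45m = 22:00 Othast Prefecture.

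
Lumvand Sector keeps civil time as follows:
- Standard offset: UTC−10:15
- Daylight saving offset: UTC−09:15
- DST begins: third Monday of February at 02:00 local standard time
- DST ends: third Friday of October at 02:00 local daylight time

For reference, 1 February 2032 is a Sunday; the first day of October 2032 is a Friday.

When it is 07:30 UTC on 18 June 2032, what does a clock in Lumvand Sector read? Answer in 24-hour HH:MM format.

22:15

1 February 2032 is a Sunday, so the first Monday is February 2 and the third is February 16.
1 October 2032 is a Friday, so the first Friday is October 1 and the third is October 15.
At the standard offset (UTC−10:15), 07:30 UTC − 10h15m = 21:15 Lumvand Sector standard time (rolling into the previous day, 17 June 2032).
The standard-time date in Lumvand Sector, 17 June 2032, falls between 16 February and 15 October, so daylight saving is in effect and Lumvand Sector is at UTC−09:15.
07:30 UTC − 9h15m = 22:15 local (rolling into the previous day, 17 June 2032).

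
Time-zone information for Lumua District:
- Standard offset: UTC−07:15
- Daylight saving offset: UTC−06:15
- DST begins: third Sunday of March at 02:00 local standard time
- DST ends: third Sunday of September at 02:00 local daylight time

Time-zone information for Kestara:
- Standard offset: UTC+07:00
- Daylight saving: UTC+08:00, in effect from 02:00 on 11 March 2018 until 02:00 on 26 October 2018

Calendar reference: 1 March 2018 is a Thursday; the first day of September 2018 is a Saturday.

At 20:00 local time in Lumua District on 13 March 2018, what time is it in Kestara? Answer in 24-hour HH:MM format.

11:15

1 March 2018 is a Thursday, so the first Sunday is March 4 and the third is March 18.
1 September 2018 is a Saturday, so the first Sunday is September 2 and the third is September 16.
13 March 2018 does not fall between 18 March and 16 September, so daylight saving is not in effect and Lumua District is at UTC−07:15.
20:00 Lumua District + 7h15m = 03:15 UTC (rolling into the next day, 14 March 2018).
At the standard offset (UTC+07:00), 03:15 UTC + 7h = 10:15 Kestara standard time.
The standard-time date in Kestara, 14 March 2018, lies within the daylight-saving period (11 March – 26 October), so Kestara is on daylight time, UTC+08:00.
03:15 UTC + 8h = 11:15 Kestara.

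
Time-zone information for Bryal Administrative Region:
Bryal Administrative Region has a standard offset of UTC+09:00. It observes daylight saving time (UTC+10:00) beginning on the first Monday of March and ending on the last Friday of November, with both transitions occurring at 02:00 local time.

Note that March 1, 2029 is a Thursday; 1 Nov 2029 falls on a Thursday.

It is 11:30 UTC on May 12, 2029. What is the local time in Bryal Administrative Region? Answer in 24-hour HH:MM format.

1 March 2029 is a Thursday, so the first Monday is March 5.
1 November 2029 is a Thursday, so Fridays fall on 2, 9, 16, 23, 30; the last is November 30.
At the standard offset (UTC+09:00), 11:30 UTC + 9h = 20:30 Bryal Administrative Region standard time.
Daylight saving runs 5 March – 30 November; the standard-time date in Bryal Administrative Region, May 12, 2029, is inside that window, so Bryal Administrative Region is at UTC+10:00.
11:30 UTC + 10h = 21:30 local.

21:30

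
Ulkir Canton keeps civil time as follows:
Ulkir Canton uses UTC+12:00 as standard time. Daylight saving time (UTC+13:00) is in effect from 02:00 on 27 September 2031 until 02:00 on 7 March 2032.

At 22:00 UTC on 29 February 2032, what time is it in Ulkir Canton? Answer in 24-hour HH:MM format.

At the standard offset (UTC+12:00), 22:00 UTC + 12h = 10:00 Ulkir Canton standard time (rolling into the next day, 1 March 2032).
The standard-time date in Ulkir Canton, 1 March 2032, falls between 27 September 2031 and 7 March 2032, so daylight saving is in effect and Ulkir Canton is at UTC+13:00.
22:00 UTC + 13h = 11:00 local (rolling into the next day, 1 March 2032).

11:00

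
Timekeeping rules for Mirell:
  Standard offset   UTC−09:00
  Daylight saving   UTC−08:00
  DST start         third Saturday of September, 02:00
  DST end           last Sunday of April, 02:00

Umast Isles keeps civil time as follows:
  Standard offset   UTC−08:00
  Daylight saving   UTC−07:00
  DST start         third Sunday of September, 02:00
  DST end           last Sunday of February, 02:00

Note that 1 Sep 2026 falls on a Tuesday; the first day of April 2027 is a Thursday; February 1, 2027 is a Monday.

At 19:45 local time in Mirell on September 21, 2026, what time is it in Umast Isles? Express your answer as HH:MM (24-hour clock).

20:45

1 September 2026 is a Tuesday, so the first Saturday is September 5 and the third is September 19.
1 April 2027 is a Thursday, so Sundays fall on 4, 11, 18, 25; the last is April 25.
September 21, 2026 lies within the daylight-saving period (19 September 2026 – 25 April 2027), so Mirell is on daylight time, UTC−08:00.
19:45 Mirell + 8h = 03:45 UTC (rolling into the next day, 22 September 2026).
1 September 2026 is a Tuesday, so the first Sunday is September 6 and the third is September 20.
1 February 2027 is a Monday, so Sundays fall on 7, 14, 21, 28; the last is February 28.
At the standard offset (UTC−08:00), 03:45 UTC − 8h = 19:45 Umast Isles standard time (rolling into the previous day, 21 September 2026).
The standard-time date in Umast Isles, September 21, 2026, lies within the daylight-saving period (20 September 2026 – 28 February 2027), so Umast Isles is on daylight time, UTC−07:00.
03:45 UTC − 7h = 20:45 Umast Isles (rolling into the previous day, 21 September 2026).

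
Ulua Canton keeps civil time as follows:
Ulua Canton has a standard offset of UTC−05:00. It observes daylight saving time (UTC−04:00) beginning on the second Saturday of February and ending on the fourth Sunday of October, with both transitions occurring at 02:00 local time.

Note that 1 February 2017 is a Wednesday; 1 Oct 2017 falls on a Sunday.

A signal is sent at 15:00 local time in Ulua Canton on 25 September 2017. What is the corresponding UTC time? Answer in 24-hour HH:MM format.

19:00

1 February 2017 is a Wednesday, so the first Saturday is February 4 and the second is February 11.
1 October 2017 is a Sunday, so the first Sunday is October 1 and the fourth is October 22.
25 September 2017 lies within the daylight-saving period (11 February – 22 October), so Ulua Canton is on daylight time, UTC−04:00.
15:00 local + 4h = 19:00 UTC.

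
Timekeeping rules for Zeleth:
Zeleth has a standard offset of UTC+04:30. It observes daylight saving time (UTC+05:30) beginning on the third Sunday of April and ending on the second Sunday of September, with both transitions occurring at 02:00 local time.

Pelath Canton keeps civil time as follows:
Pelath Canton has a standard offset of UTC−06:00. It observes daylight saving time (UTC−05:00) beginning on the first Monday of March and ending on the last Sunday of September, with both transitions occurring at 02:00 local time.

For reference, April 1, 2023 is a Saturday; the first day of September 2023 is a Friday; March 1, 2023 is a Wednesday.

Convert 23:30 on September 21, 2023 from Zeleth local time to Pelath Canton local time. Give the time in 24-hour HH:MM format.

1 April 2023 is a Saturday, so the first Sunday is April 2 and the third is April 16.
1 September 2023 is a Friday, so the first Sunday is September 3 and the second is September 10.
Daylight saving runs 16 April – 10 September; September 21, 2023 is outside that window, so Zeleth is on standard time at UTC+04:30.
23:30 Zeleth − 4h30m = 19:00 UTC.
1 March 2023 is a Wednesday, so the first Monday is March 6.
1 September 2023 is a Friday, so Sundays fall on 3, 10, 17, 24; the last is September 24.
At the standard offset (UTC−06:00), 19:00 UTC − 6h = 13:00 Pelath Canton standard time.
The standard-time date in Pelath Canton, September 21, 2023, falls between 6 March and 24 September, so daylight saving is in effect and Pelath Canton is at UTC−05:00.
19:00 UTC − 5h = 14:00 Pelath Canton.

14:00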